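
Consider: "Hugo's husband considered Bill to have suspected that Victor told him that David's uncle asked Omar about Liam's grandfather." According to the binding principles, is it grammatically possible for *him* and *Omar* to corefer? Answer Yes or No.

No

*him* is a pronoun; Principle B requires it to be free in its binding domain — the clause headed by 'told'.
— Omar: object of the clause headed by 'asked'; is c-commanded by the pronoun; coreference would bind this R-expression — blocked (Principle C).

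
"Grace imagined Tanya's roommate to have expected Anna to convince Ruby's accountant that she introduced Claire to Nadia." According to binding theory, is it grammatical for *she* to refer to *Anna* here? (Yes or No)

Yes

*Anna* is an R-expression; Principle C requires it to be free (not bound by any c-commanding expression).
— she: subject of the clause headed by 'introduced'; the pronoun does not c-command the R-expression — coreference allowed.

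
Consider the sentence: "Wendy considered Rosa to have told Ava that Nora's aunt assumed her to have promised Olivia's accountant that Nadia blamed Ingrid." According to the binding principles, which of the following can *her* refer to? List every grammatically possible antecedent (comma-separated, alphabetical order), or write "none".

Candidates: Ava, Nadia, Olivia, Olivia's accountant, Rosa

Ava, Rosa

*her* is a pronoun; Principle B requires it to be free in its binding domain — the clause headed by 'assumed'.
— Ava: object of the clause headed by 'told'; c-commands the pronoun but lies outside its binding domain — allowed.
— Nadia: subject of the clause headed by 'blamed'; is c-commanded by the pronoun; coreference would bind this R-expression — blocked (Principle C).
— Olivia: possessor inside the object DP of the clause headed by 'promised'; is c-commanded by the pronoun; coreference would bind this R-expression — blocked (Principle C).
— Olivia's accountant: object of the clause headed by 'promised'; is c-commanded by the pronoun; coreference would bind this R-expression — blocked (Principle C).
— Rosa: subject of the clause headed by 'told'; c-commands the pronoun but lies outside its binding domain — allowed.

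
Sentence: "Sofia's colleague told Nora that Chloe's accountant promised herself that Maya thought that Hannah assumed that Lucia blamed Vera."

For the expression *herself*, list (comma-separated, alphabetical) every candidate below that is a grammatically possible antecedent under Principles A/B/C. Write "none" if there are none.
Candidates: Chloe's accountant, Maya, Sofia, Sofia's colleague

*herself* is a reflexive; Principle A requires it to be bound within its binding domain — the clause headed by 'promised'.
— Chloe's accountant: subject of the clause headed by 'promised'; c-commands the reflexive within its binding domain — allowed (Principle A).
— Maya: subject of the clause headed by 'thought'; does not c-command the reflexive — cannot bind it (Principle A).
— Sofia: possessor inside the subject DP of the matrix clause; does not c-command the reflexive — cannot bind it (Principle A).
— Sofia's colleague: subject of the matrix clause; c-commands the reflexive but lies outside its binding domain — cannot bind it (Principle A).

Chloe's accountant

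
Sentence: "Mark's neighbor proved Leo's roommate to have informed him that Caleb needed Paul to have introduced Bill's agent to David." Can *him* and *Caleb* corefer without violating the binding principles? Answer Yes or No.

*Caleb* is an R-expression; Principle C requires it to be free (not bound by any c-commanding expression).
— him: object of the clause headed by 'informed'; the pronoun c-commands the R-expression — coreference blocked (Principle C).

No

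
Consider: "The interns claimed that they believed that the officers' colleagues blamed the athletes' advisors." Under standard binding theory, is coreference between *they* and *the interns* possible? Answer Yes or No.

Yes

*the interns* is an R-expression; Principle C requires it to be free (not bound by any c-commanding expression).
— they: subject of the clause headed by 'believed'; the pronoun does not c-command the R-expression — coreference allowed.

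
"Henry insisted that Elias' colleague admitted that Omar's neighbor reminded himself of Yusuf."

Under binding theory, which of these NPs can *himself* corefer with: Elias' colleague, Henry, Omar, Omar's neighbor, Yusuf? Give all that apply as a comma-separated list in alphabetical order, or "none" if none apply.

*himself* is a reflexive; Principle A requires it to be bound within its binding domain — the clause headed by 'reminded'.
— Elias' colleague: subject of the clause headed by 'admitted'; c-commands the reflexive but lies outside its binding domain — cannot bind it (Principle A).
— Henry: subject of the matrix clause; c-commands the reflexive but lies outside its binding domain — cannot bind it (Principle A).
— Omar: possessor inside the subject DP of the clause headed by 'reminded'; does not c-command the reflexive — cannot bind it (Principle A).
— Omar's neighbor: subject of the clause headed by 'reminded'; c-commands the reflexive within its binding domain — allowed (Principle A).
— Yusuf: second object of the clause headed by 'reminded'; does not c-command the reflexive — cannot bind it (Principle A).

Omar's neighbor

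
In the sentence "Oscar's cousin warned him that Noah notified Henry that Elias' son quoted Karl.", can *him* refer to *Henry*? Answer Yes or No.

*him* is a pronoun; Principle B requires it to be free in its binding domain — the matrix clause.
— Henry: object of the clause headed by 'notified'; is c-commanded by the pronoun; coreference would bind this R-expression — blocked (Principle C).

No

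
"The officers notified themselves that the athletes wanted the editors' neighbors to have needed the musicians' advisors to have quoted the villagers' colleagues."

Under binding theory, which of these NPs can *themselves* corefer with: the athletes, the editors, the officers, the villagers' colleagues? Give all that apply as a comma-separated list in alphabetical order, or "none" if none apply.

the officers

*themselves* is a reflexive; Principle A requires it to be bound within its binding domain — the matrix clause.
— the athletes: subject of the clause headed by 'wanted'; does not c-command the reflexive — cannot bind it (Principle A).
— the editors: possessor inside the subject DP of the clause headed by 'needed'; does not c-command the reflexive — cannot bind it (Principle A).
— the officers: subject of the matrix clause; c-commands the reflexive within its binding domain — allowed (Principle A).
— the villagers' colleagues: object of the clause headed by 'quoted'; does not c-command the reflexive — cannot bind it (Principle A).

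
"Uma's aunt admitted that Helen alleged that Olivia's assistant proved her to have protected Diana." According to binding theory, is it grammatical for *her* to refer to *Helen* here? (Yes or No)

Yes

*Helen* is an R-expression; Principle C requires it to be free (not bound by any c-commanding expression).
— her: subject of the clause headed by 'protected'; the pronoun does not c-command the R-expression — coreference allowed.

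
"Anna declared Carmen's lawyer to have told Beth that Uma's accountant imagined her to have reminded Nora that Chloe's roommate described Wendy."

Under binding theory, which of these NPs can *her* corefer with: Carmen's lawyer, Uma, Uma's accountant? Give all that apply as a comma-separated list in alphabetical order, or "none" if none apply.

*her* is a pronoun; Principle B requires it to be free in its binding domain — the clause headed by 'imagined'.
— Carmen's lawyer: subject of the clause headed by 'told'; c-commands the pronoun but lies outside its binding domain — allowed.
— Uma: possessor inside the subject DP of the clause headed by 'imagined'; does not c-command the pronoun — Principle B does not apply; allowed.
— Uma's accountant: subject of the clause headed by 'imagined'; c-commands the pronoun within its binding domain — blocked (Principle B).

Carmen's lawyer, Uma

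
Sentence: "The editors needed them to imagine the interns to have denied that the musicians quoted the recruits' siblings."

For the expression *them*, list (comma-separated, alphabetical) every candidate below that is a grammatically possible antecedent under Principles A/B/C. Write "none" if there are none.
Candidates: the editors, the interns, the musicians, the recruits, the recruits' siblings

none

*them* is a pronoun; Principle B requires it to be free in its binding domain — the matrix clause.
— the editors: subject of the matrix clause; c-commands the pronoun within its binding domain — blocked (Principle B).
— the interns: subject of the clause headed by 'denied'; is c-commanded by the pronoun; coreference would bind this R-expression — blocked (Principle C).
— the musicians: subject of the clause headed by 'quoted'; is c-commanded by the pronoun; coreference would bind this R-expression — blocked (Principle C).
— the recruits: possessor inside the object DP of the clause headed by 'quoted'; is c-commanded by the pronoun; coreference would bind this R-expression — blocked (Principle C).
— the recruits' siblings: object of the clause headed by 'quoted'; is c-commanded by the pronoun; coreference would bind this R-expression — blocked (Principle C).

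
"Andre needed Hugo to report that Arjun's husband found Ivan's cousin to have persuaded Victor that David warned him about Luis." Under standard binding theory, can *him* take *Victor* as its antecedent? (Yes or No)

*him* is a pronoun; Principle B requires it to be free in its binding domain — the clause headed by 'warned'.
— Victor: object of the clause headed by 'persuaded'; c-commands the pronoun but lies outside its binding domain — allowed.

Yes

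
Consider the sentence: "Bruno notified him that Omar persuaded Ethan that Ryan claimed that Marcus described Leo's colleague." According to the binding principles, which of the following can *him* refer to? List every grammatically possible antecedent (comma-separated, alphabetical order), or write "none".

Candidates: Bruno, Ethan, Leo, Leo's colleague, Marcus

*him* is a pronoun; Principle B requires it to be free in its binding domain — the matrix clause.
— Bruno: subject of the matrix clause; c-commands the pronoun within its binding domain — blocked (Principle B).
— Ethan: object of the clause headed by 'persuaded'; is c-commanded by the pronoun; coreference would bind this R-expression — blocked (Principle C).
— Leo: possessor inside the object DP of the clause headed by 'described'; is c-commanded by the pronoun; coreference would bind this R-expression — blocked (Principle C).
— Leo's colleague: object of the clause headed by 'described'; is c-commanded by the pronoun; coreference would bind this R-expression — blocked (Principle C).
— Marcus: subject of the clause headed by 'described'; is c-commanded by the pronoun; coreference would bind this R-expression — blocked (Principle C).

none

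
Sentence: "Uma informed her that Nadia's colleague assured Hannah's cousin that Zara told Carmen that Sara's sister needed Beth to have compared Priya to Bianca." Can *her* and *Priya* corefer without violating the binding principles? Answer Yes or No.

*Priya* is an R-expression; Principle C requires it to be free (not bound by any c-commanding expression).
— her: object of the matrix clause; the pronoun c-commands the R-expression — coreference blocked (Principle C).

No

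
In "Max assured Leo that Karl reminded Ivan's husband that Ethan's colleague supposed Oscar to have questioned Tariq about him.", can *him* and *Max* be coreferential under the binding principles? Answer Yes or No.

Yes

*Max* is an R-expression; Principle C requires it to be free (not bound by any c-commanding expression).
— him: second object of the clause headed by 'questioned'; the pronoun does not c-command the R-expression — coreference allowed.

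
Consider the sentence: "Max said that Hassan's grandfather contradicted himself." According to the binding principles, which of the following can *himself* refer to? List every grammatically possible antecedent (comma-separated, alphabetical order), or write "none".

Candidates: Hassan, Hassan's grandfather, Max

Hassan's grandfather

*himself* is a reflexive; Principle A requires it to be bound within its binding domain — the clause headed by 'contradicted'.
— Hassan: possessor inside the subject DP of the clause headed by 'contradicted'; does not c-command the reflexive — cannot bind it (Principle A).
— Hassan's grandfather: subject of the clause headed by 'contradicted'; c-commands the reflexive within its binding domain — allowed (Principle A).
— Max: subject of the matrix clause; c-commands the reflexive but lies outside its binding domain — cannot bind it (Principle A).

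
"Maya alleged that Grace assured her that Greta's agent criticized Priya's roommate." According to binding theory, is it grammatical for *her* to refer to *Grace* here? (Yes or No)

*Grace* is an R-expression; Principle C requires it to be free (not bound by any c-commanding expression).
— her: object of the clause headed by 'assured'; the R-expression locally c-commands the pronoun — coreference blocked (Principle B on the pronoun).

No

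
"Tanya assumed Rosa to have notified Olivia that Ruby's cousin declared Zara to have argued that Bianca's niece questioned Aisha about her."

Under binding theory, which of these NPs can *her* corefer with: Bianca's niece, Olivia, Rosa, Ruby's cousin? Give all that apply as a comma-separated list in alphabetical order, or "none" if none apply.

Olivia, Rosa, Ruby's cousin

*her* is a pronoun; Principle B requires it to be free in its binding domain — the clause headed by 'questioned'.
— Bianca's niece: subject of the clause headed by 'questioned'; c-commands the pronoun within its binding domain — blocked (Principle B).
— Olivia: object of the clause headed by 'notified'; c-commands the pronoun but lies outside its binding domain — allowed.
— Rosa: subject of the clause headed by 'notified'; c-commands the pronoun but lies outside its binding domain — allowed.
— Ruby's cousin: subject of the clause headed by 'declared'; c-commands the pronoun but lies outside its binding domain — allowed.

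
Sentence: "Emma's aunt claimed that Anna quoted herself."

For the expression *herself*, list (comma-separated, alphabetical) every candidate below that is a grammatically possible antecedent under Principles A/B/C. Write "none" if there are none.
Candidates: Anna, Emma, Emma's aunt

*herself* is a reflexive; Principle A requires it to be bound within its binding domain — the clause headed by 'quoted'.
— Anna: subject of the clause headed by 'quoted'; c-commands the reflexive within its binding domain — allowed (Principle A).
— Emma: possessor inside the subject DP of the matrix clause; does not c-command the reflexive — cannot bind it (Principle A).
— Emma's aunt: subject of the matrix clause; c-commands the reflexive but lies outside its binding domain — cannot bind it (Principle A).

Anna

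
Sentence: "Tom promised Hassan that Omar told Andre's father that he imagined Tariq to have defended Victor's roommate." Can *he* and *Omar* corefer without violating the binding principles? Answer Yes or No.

Yes

*Omar* is an R-expression; Principle C requires it to be free (not bound by any c-commanding expression).
— he: subject of the clause headed by 'imagined'; the pronoun does not c-command the R-expression — coreference allowed.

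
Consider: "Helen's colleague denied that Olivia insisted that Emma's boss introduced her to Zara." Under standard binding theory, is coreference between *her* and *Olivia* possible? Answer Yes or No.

Yes

*Olivia* is an R-expression; Principle C requires it to be free (not bound by any c-commanding expression).
— her: object of the clause headed by 'introduced'; the pronoun does not c-command the R-expression — coreference allowed.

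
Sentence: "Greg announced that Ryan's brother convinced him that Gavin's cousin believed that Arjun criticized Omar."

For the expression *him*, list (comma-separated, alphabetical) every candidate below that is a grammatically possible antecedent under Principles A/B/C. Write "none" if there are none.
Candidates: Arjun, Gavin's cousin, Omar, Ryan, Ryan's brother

*him* is a pronoun; Principle B requires it to be free in its binding domain — the clause headed by 'convinced'.
— Arjun: subject of the clause headed by 'criticized'; is c-commanded by the pronoun; coreference would bind this R-expression — blocked (Principle C).
— Gavin's cousin: subject of the clause headed by 'believed'; is c-commanded by the pronoun; coreference would bind this R-expression — blocked (Principle C).
— Omar: object of the clause headed by 'criticized'; is c-commanded by the pronoun; coreference would bind this R-expression — blocked (Principle C).
— Ryan: possessor inside the subject DP of the clause headed by 'convinced'; does not c-command the pronoun — Principle B does not apply; allowed.
— Ryan's brother: subject of the clause headed by 'convinced'; c-commands the pronoun within its binding domain — blocked (Principle B).

Ryan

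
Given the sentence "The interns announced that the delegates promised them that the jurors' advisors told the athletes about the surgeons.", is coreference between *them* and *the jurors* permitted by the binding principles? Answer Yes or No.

No

*them* is a pronoun; Principle B requires it to be free in its binding domain — the clause headed by 'promised'.
— the jurors: possessor inside the subject DP of the clause headed by 'told'; is c-commanded by the pronoun; coreference would bind this R-expression — blocked (Principle C).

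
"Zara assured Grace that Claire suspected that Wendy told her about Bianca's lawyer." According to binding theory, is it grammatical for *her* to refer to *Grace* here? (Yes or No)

Yes

*Grace* is an R-expression; Principle C requires it to be free (not bound by any c-commanding expression).
— her: object of the clause headed by 'told'; the pronoun does not c-command the R-expression — coreference allowed.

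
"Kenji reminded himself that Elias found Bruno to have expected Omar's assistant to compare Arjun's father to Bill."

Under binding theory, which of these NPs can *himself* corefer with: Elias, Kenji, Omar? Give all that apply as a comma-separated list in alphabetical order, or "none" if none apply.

*himself* is a reflexive; Principle A requires it to be bound within its binding domain — the matrix clause.
— Elias: subject of the clause headed by 'found'; does not c-command the reflexive — cannot bind it (Principle A).
— Kenji: subject of the matrix clause; c-commands the reflexive within its binding domain — allowed (Principle A).
— Omar: possessor inside the subject DP of the clause headed by 'compare'; does not c-command the reflexive — cannot bind it (Principle A).

Kenji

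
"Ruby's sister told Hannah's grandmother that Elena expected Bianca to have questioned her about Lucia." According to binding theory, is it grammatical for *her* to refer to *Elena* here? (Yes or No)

Yes

*Elena* is an R-expression; Principle C requires it to be free (not bound by any c-commanding expression).
— her: object of the clause headed by 'questioned'; the pronoun does not c-command the R-expression — coreference allowed.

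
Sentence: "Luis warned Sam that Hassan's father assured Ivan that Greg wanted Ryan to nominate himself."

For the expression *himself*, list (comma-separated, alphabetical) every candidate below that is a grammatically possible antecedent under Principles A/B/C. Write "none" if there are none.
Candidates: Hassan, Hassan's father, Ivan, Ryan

Ryan

*himself* is a reflexive; Principle A requires it to be bound within its binding domain — the clause headed by 'nominate'.
— Hassan: possessor inside the subject DP of the clause headed by 'assured'; does not c-command the reflexive — cannot bind it (Principle A).
— Hassan's father: subject of the clause headed by 'assured'; c-commands the reflexive but lies outside its binding domain — cannot bind it (Principle A).
— Ivan: object of the clause headed by 'assured'; c-commands the reflexive but lies outside its binding domain — cannot bind it (Principle A).
— Ryan: subject of the clause headed by 'nominate'; c-commands the reflexive within its binding domain — allowed (Principle A).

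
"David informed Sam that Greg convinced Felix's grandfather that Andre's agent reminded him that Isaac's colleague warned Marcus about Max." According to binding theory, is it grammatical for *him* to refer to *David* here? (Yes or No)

*David* is an R-expression; Principle C requires it to be free (not bound by any c-commanding expression).
— him: object of the clause headed by 'reminded'; the pronoun does not c-command the R-expression — coreference allowed.

Yes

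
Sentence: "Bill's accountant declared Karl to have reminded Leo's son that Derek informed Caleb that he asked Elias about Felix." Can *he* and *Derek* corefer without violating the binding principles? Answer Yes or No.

Yes

*Derek* is an R-expression; Principle C requires it to be free (not bound by any c-commanding expression).
— he: subject of the clause headed by 'asked'; the pronoun does not c-command the R-expression — coreference allowed.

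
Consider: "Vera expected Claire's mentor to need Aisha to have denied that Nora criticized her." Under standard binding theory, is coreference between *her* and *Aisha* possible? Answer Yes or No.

Yes

*Aisha* is an R-expression; Principle C requires it to be free (not bound by any c-commanding expression).
— her: object of the clause headed by 'criticized'; the pronoun does not c-command the R-expression — coreference allowed.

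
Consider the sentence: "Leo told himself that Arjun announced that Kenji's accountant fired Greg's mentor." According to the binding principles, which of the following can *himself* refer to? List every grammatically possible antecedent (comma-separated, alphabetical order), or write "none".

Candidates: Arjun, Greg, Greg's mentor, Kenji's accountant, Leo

Leo

*himself* is a reflexive; Principle A requires it to be bound within its binding domain — the matrix clause.
— Arjun: subject of the clause headed by 'announced'; does not c-command the reflexive — cannot bind it (Principle A).
— Greg: possessor inside the object DP of the clause headed by 'fired'; does not c-command the reflexive — cannot bind it (Principle A).
— Greg's mentor: object of the clause headed by 'fired'; does not c-command the reflexive — cannot bind it (Principle A).
— Kenji's accountant: subject of the clause headed by 'fired'; does not c-command the reflexive — cannot bind it (Principle A).
— Leo: subject of the matrix clause; c-commands the reflexive within its binding domain — allowed (Principle A).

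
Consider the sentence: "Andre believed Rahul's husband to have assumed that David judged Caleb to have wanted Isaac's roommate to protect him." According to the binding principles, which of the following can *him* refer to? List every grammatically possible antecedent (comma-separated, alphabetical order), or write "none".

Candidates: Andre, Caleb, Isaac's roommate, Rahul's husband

Andre, Caleb, Rahul's husband

*him* is a pronoun; Principle B requires it to be free in its binding domain — the clause headed by 'protect'.
— Andre: subject of the matrix clause; c-commands the pronoun but lies outside its binding domain — allowed.
— Caleb: subject of the clause headed by 'wanted'; c-commands the pronoun but lies outside its binding domain — allowed.
— Isaac's roommate: subject of the clause headed by 'protect'; c-commands the pronoun within its binding domain — blocked (Principle B).
— Rahul's husband: subject of the clause headed by 'assumed'; c-commands the pronoun but lies outside its binding domain — allowed.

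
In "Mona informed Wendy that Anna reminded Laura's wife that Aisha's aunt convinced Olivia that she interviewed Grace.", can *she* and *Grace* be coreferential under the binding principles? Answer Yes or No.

No

*Grace* is an R-expression; Principle C requires it to be free (not bound by any c-commanding expression).
— she: subject of the clause headed by 'interviewed'; the pronoun c-commands the R-expression — coreference blocked (Principle C).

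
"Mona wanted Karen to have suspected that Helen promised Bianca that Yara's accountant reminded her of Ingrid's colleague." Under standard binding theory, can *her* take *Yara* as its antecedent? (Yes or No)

Yes

*her* is a pronoun; Principle B requires it to be free in its binding domain — the clause headed by 'reminded'.
— Yara: possessor inside the subject DP of the clause headed by 'reminded'; does not c-command the pronoun — Principle B does not apply; allowed.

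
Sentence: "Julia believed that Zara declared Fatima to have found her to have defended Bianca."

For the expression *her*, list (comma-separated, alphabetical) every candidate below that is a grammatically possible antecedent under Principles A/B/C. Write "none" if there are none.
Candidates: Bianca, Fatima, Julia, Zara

Julia, Zara

*her* is a pronoun; Principle B requires it to be free in its binding domain — the clause headed by 'found'.
— Bianca: object of the clause headed by 'defended'; is c-commanded by the pronoun; coreference would bind this R-expression — blocked (Principle C).
— Fatima: subject of the clause headed by 'found'; c-commands the pronoun within its binding domain — blocked (Principle B).
— Julia: subject of the matrix clause; c-commands the pronoun but lies outside its binding domain — allowed.
— Zara: subject of the clause headed by 'declared'; c-commands the pronoun but lies outside its binding domain — allowed.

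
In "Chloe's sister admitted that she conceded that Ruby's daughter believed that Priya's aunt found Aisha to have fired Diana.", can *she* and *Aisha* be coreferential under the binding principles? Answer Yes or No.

No

*Aisha* is an R-expression; Principle C requires it to be free (not bound by any c-commanding expression).
— she: subject of the clause headed by 'conceded'; the pronoun c-commands the R-expression — coreference blocked (Principle C).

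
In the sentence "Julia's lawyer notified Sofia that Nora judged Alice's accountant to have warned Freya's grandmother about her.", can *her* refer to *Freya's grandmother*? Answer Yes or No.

*her* is a pronoun; Principle B requires it to be free in its binding domain — the clause headed by 'warned'.
— Freya's grandmother: object of the clause headed by 'warned'; c-commands the pronoun within its binding domain — blocked (Principle B).

No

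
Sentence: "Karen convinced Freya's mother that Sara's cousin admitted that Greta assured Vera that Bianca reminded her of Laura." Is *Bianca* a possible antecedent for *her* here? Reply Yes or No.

*her* is a pronoun; Principle B requires it to be free in its binding domain — the clause headed by 'reminded'.
— Bianca: subject of the clause headed by 'reminded'; c-commands the pronoun within its binding domain — blocked (Principle B).

No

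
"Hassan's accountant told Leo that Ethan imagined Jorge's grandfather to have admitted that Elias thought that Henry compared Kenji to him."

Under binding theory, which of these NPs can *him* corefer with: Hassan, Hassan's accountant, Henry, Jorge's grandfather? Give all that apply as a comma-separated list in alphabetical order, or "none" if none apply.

*him* is a pronoun; Principle B requires it to be free in its binding domain — the clause headed by 'compared'.
— Hassan: possessor inside the subject DP of the matrix clause; does not c-command the pronoun — Principle B does not apply; allowed.
— Hassan's accountant: subject of the matrix clause; c-commands the pronoun but lies outside its binding domain — allowed.
— Henry: subject of the clause headed by 'compared'; c-commands the pronoun within its binding domain — blocked (Principle B).
— Jorge's grandfather: subject of the clause headed by 'admitted'; c-commands the pronoun but lies outside its binding domain — allowed.

Hassan, Hassan's accountant, Jorge's grandfather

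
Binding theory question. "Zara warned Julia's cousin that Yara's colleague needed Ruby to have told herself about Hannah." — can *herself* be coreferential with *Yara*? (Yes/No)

No

*herself* is a reflexive; Principle A requires it to be bound within its binding domain — the clause headed by 'told'.
— Yara: possessor inside the subject DP of the clause headed by 'needed'; does not c-command the reflexive — cannot bind it (Principle A).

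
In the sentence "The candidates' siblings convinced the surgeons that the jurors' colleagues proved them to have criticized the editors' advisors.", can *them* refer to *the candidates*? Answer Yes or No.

Yes

*them* is a pronoun; Principle B requires it to be free in its binding domain — the clause headed by 'proved'.
— the candidates: possessor inside the subject DP of the matrix clause; does not c-command the pronoun — Principle B does not apply; allowed.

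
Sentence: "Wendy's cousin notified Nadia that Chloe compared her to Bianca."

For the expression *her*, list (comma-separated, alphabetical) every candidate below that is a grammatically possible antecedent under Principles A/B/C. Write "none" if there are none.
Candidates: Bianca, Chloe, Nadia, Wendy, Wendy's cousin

Nadia, Wendy, Wendy's cousin

*her* is a pronoun; Principle B requires it to be free in its binding domain — the clause headed by 'compared'.
— Bianca: second object of the clause headed by 'compared'; is c-commanded by the pronoun; coreference would bind this R-expression — blocked (Principle C).
— Chloe: subject of the clause headed by 'compared'; c-commands the pronoun within its binding domain — blocked (Principle B).
— Nadia: object of the matrix clause; c-commands the pronoun but lies outside its binding domain — allowed.
— Wendy: possessor inside the subject DP of the matrix clause; does not c-command the pronoun — Principle B does not apply; allowed.
— Wendy's cousin: subject of the matrix clause; c-commands the pronoun but lies outside its binding domain — allowed.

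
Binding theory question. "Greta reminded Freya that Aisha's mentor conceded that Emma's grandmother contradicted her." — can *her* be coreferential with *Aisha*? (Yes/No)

*her* is a pronoun; Principle B requires it to be free in its binding domain — the clause headed by 'contradicted'.
— Aisha: possessor inside the subject DP of the clause headed by 'conceded'; does not c-command the pronoun — Principle B does not apply; allowed.

Yes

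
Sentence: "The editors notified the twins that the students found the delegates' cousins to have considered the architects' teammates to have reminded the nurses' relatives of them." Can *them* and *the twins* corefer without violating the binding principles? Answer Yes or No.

*the twins* is an R-expression; Principle C requires it to be free (not bound by any c-commanding expression).
— them: second object of the clause headed by 'reminded'; the pronoun does not c-command the R-expression — coreference allowed.

Yes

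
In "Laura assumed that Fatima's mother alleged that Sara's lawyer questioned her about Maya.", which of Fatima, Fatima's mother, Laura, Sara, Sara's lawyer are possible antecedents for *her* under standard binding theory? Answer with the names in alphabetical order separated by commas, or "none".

Fatima, Fatima's mother, Laura, Sara

*her* is a pronoun; Principle B requires it to be free in its binding domain — the clause headed by 'questioned'.
— Fatima: possessor inside the subject DP of the clause headed by 'alleged'; does not c-command the pronoun — Principle B does not apply; allowed.
— Fatima's mother: subject of the clause headed by 'alleged'; c-commands the pronoun but lies outside its binding domain — allowed.
— Laura: subject of the matrix clause; c-commands the pronoun but lies outside its binding domain — allowed.
— Sara: possessor inside the subject DP of the clause headed by 'questioned'; does not c-command the pronoun — Principle B does not apply; allowed.
— Sara's lawyer: subject of the clause headed by 'questioned'; c-commands the pronoun within its binding domain — blocked (Principle B).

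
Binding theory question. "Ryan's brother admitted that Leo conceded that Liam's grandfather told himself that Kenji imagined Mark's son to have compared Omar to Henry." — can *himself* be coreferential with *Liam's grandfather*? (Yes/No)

Yes

*himself* is a reflexive; Principle A requires it to be bound within its binding domain — the clause headed by 'told'.
— Liam's grandfather: subject of the clause headed by 'told'; c-commands the reflexive within its binding domain — allowed (Principle A).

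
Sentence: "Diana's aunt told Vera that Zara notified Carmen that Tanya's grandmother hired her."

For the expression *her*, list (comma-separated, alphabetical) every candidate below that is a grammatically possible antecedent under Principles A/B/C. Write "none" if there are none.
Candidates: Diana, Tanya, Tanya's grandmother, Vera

*her* is a pronoun; Principle B requires it to be free in its binding domain — the clause headed by 'hired'.
— Diana: possessor inside the subject DP of the matrix clause; does not c-command the pronoun — Principle B does not apply; allowed.
— Tanya: possessor inside the subject DP of the clause headed by 'hired'; does not c-command the pronoun — Principle B does not apply; allowed.
— Tanya's grandmother: subject of the clause headed by 'hired'; c-commands the pronoun within its binding domain — blocked (Principle B).
— Vera: object of the matrix clause; c-commands the pronoun but lies outside its binding domain — allowed.

Diana, Tanya, Vera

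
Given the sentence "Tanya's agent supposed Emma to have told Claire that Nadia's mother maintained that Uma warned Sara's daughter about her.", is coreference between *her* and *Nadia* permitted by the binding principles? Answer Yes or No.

*her* is a pronoun; Principle B requires it to be free in its binding domain — the clause headed by 'warned'.
— Nadia: possessor inside the subject DP of the clause headed by 'maintained'; does not c-command the pronoun — Principle B does not apply; allowed.

Yes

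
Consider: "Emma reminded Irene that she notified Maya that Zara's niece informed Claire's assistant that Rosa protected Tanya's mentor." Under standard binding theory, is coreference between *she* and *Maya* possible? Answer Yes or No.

*Maya* is an R-expression; Principle C requires it to be free (not bound by any c-commanding expression).
— she: subject of the clause headed by 'notified'; the pronoun c-commands the R-expression — coreference blocked (Principle C).

No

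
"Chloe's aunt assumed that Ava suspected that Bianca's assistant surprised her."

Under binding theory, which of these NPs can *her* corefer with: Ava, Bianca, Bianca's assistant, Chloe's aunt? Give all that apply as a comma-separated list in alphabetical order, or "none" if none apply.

Ava, Bianca, Chloe's aunt

*her* is a pronoun; Principle B requires it to be free in its binding domain — the clause headed by 'surprised'.
— Ava: subject of the clause headed by 'suspected'; c-commands the pronoun but lies outside its binding domain — allowed.
— Bianca: possessor inside the subject DP of the clause headed by 'surprised'; does not c-command the pronoun — Principle B does not apply; allowed.
— Bianca's assistant: subject of the clause headed by 'surprised'; c-commands the pronoun within its binding domain — blocked (Principle B).
— Chloe's aunt: subject of the matrix clause; c-commands the pronoun but lies outside its binding domain — allowed.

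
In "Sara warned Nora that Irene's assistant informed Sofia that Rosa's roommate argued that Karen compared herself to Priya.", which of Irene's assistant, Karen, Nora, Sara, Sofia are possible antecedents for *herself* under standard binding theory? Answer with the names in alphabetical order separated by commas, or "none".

Karen

*herself* is a reflexive; Principle A requires it to be bound within its binding domain — the clause headed by 'compared'.
— Irene's assistant: subject of the clause headed by 'informed'; c-commands the reflexive but lies outside its binding domain — cannot bind it (Principle A).
— Karen: subject of the clause headed by 'compared'; c-commands the reflexive within its binding domain — allowed (Principle A).
— Nora: object of the matrix clause; c-commands the reflexive but lies outside its binding domain — cannot bind it (Principle A).
— Sara: subject of the matrix clause; c-commands the reflexive but lies outside its binding domain — cannot bind it (Principle A).
— Sofia: object of the clause headed by 'informed'; c-commands the reflexive but lies outside its binding domain — cannot bind it (Principle A).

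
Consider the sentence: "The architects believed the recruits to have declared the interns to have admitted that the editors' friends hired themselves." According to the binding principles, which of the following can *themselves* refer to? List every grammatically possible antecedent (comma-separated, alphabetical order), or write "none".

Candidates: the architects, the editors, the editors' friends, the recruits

the editors' friends

*themselves* is a reflexive; Principle A requires it to be bound within its binding domain — the clause headed by 'hired'.
— the architects: subject of the matrix clause; c-commands the reflexive but lies outside its binding domain — cannot bind it (Principle A).
— the editors: possessor inside the subject DP of the clause headed by 'hired'; does not c-command the reflexive — cannot bind it (Principle A).
— the editors' friends: subject of the clause headed by 'hired'; c-commands the reflexive within its binding domain — allowed (Principle A).
— the recruits: subject of the clause headed by 'declared'; c-commands the reflexive but lies outside its binding domain — cannot bind it (Principle A).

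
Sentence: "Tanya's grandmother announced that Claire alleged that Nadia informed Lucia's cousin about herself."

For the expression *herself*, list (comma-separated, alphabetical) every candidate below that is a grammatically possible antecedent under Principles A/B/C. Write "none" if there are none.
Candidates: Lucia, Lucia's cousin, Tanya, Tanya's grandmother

*herself* is a reflexive; Principle A requires it to be bound within its binding domain — the clause headed by 'informed'.
— Lucia: possessor inside the object DP of the clause headed by 'informed'; does not c-command the reflexive — cannot bind it (Principle A).
— Lucia's cousin: object of the clause headed by 'informed'; c-commands the reflexive within its binding domain — allowed (Principle A).
— Tanya: possessor inside the subject DP of the matrix clause; does not c-command the reflexive — cannot bind it (Principle A).
— Tanya's grandmother: subject of the matrix clause; c-commands the reflexive but lies outside its binding domain — cannot bind it (Principle A).

Lucia's cousin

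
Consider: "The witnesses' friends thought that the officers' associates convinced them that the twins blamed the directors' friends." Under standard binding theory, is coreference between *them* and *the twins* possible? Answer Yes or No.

No

*the twins* is an R-expression; Principle C requires it to be free (not bound by any c-commanding expression).
— them: object of the clause headed by 'convinced'; the pronoun c-commands the R-expression — coreference blocked (Principle C).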